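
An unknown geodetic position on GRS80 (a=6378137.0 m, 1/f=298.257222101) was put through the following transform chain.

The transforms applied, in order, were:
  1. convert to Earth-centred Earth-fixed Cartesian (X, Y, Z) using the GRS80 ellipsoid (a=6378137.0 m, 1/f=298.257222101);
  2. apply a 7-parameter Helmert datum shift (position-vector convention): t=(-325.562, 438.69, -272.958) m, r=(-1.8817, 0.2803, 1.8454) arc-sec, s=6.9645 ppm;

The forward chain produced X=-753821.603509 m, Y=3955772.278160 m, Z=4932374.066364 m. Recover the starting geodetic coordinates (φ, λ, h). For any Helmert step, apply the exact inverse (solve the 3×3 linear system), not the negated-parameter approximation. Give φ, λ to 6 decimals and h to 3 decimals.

start: X=-753821.6035, Y=3955772.2782, Z=4932374.0664 m
→ Helmert⁻¹: X=-753462.1102, Y=3955267.7832, Z=4932647.7302
→ geod (Bowring, a=6378137.000): φ=50.96445700°, λ=100.78538500°, h=2050.1300 m

φ=50.964457°, λ=100.785385°, h=2050.130 m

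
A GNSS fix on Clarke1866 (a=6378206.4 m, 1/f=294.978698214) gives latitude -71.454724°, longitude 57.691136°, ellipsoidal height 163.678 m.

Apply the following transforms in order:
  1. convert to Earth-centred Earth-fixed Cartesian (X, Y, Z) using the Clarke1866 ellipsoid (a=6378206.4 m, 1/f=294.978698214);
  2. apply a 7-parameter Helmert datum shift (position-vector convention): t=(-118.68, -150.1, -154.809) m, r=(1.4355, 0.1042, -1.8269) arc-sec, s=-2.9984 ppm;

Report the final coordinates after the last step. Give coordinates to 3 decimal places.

start: φ=-71.454724°, λ=57.691136°, h=163.678 m
→ ECEF (a=6378206.400, f=1/294.978698214): X=1087600.9797, Y=1719825.4919, Z=-6024582.0590
→ Helmert 7p (PV): X=1087491.2277, Y=1719702.5302, Z=-6024707.3842

X=1087491.228 m, Y=1719702.530 m, Z=-6024707.384 m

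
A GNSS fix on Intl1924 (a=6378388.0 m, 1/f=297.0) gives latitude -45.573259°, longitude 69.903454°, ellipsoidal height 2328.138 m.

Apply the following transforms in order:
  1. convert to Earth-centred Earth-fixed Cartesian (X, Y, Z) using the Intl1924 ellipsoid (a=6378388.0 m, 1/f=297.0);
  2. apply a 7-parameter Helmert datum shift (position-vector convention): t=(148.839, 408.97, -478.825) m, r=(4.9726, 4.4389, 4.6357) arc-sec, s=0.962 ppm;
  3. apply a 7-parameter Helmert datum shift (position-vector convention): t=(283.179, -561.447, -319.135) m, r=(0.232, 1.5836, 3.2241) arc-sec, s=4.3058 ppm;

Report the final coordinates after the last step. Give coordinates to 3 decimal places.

start: φ=-45.573259°, λ=69.903454°, h=2328.138 m
→ ECEF (a=6378388.000, f=1/297.0): X=1537333.1705, Y=4201745.1716, Z=-4533917.1242
→ Helmert 7p (PV): X=1537291.4844, Y=4202302.0376, Z=-4534332.0997
→ Helmert 7p (PV): X=1537480.7842, Y=4201787.8143, Z=-4534677.8346

X=1537480.784 m, Y=4201787.814 m, Z=-4534677.835 m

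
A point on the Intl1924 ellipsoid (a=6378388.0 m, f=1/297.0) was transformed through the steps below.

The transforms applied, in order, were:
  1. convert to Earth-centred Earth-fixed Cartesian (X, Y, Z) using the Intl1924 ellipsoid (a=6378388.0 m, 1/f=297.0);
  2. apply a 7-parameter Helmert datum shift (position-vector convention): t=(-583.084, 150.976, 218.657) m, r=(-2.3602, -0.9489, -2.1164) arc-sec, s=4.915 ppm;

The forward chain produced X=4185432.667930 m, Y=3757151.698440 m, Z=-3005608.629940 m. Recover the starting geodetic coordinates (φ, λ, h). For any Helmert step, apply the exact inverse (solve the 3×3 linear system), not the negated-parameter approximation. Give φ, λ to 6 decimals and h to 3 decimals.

start: X=4185432.6679, Y=3757151.6984, Z=-3005608.6299 m
→ Helmert⁻¹: X=4185942.8003, Y=3757059.6011, Z=-3005788.7799
→ geod (Bowring, a=6378388.000): φ=-28.28036200°, λ=41.90931000°, h=3891.4890 m

φ=-28.280362°, λ=41.909310°, h=3891.489 m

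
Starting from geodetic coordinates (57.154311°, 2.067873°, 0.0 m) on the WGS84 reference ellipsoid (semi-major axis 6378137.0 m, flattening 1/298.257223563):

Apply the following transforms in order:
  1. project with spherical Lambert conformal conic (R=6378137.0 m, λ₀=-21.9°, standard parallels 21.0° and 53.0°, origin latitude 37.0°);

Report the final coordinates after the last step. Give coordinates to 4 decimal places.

start: φ=57.154311°, λ=2.067873°, h=0.000 m
→ lcc (R=6378137.0, λ₀=-21.9°): E=1470113.3618, N=2390194.4458

E=1470113.3618 m, N=2390194.4458 m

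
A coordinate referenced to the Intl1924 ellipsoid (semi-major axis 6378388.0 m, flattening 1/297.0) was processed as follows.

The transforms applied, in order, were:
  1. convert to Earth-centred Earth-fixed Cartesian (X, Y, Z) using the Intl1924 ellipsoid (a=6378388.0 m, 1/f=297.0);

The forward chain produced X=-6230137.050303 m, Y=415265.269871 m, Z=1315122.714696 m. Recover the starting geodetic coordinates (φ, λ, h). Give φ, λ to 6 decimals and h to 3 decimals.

start: X=-6230137.0503, Y=415265.2699, Z=1315122.7147 m
→ geod (Bowring, a=6378388.000): φ=11.97211200°, λ=176.18663200°, h=3484.7740 m

φ=11.972112°, λ=176.186632°, h=3484.774 m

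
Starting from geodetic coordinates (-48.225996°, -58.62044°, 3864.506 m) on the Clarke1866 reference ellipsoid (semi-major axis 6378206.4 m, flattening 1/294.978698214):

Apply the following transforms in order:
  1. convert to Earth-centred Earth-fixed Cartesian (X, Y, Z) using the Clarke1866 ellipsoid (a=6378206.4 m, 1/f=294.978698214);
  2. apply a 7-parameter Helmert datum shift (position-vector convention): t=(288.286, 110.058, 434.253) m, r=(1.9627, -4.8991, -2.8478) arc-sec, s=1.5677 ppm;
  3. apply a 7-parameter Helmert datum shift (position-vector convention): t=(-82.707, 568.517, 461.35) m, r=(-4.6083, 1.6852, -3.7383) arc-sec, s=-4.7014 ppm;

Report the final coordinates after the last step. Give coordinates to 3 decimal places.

X=2218213.845 m, Y=-3636119.876 m, Z=-4735340.173 m

start: φ=-48.225996°, λ=-58.620440°, h=3864.506 m
→ ECEF (a=6378206.400, f=1/294.978698214): X=2218057.5333, Y=-3636678.2779, Z=-4736331.8158
→ Helmert 7p (PV): X=2218411.5817, Y=-3636559.4765, Z=-4735886.9103
→ Helmert 7p (PV): X=2218213.8448, Y=-3636119.8755, Z=-4735340.1731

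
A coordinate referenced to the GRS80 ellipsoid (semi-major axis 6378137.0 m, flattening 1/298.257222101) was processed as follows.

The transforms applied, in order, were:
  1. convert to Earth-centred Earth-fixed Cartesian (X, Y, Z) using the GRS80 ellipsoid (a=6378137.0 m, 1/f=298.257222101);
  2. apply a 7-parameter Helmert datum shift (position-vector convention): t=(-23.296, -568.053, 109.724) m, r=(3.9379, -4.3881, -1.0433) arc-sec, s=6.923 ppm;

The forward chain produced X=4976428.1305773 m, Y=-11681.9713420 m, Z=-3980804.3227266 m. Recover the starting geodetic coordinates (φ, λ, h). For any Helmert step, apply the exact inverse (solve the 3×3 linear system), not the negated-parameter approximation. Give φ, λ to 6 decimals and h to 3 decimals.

start: X=4976428.1306, Y=-11681.9713, Z=-3980804.3227 m
→ Helmert⁻¹: X=4976332.3393, Y=-11164.6738, Z=-3980992.1409
→ geod (Bowring, a=6378137.000): φ=-38.84699900°, λ=-0.12854600°, h=3012.2270 m

φ=-38.846999°, λ=-0.128546°, h=3012.227 m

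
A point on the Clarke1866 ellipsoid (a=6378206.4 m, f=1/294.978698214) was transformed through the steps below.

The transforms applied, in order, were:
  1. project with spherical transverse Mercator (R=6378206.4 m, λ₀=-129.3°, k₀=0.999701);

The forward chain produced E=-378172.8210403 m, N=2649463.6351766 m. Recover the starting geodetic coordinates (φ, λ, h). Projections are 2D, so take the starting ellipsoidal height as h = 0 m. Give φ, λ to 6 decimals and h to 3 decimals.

φ=23.763008°, λ=-133.011194°, h=0.000 m

start: E=-378172.8210, N=2649463.6352 m
→ tm⁻¹: φ=23.76300800°, λ=-133.01119400°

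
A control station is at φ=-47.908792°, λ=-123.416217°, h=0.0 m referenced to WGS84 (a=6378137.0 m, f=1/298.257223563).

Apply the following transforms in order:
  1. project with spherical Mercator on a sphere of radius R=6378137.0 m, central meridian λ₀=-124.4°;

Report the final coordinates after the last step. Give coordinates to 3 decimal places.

E=109514.223 m, N=-6091694.465 m

start: φ=-47.908792°, λ=-123.416217°, h=0.000 m
→ merc (R=6378137.0, λ₀=-124.4°): E=109514.2226, N=-6091694.4647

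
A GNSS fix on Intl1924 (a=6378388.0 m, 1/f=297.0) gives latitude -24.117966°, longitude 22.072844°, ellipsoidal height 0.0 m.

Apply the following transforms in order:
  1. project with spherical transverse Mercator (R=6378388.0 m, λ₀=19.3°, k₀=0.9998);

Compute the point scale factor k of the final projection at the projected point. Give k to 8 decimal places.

start: φ=-24.117966°, λ=22.072844°, h=0.000 m
→ into tm (λ₀=19.3°): φ=-24.11796600°, λ−λ₀=2.77284400°
scale k = 1.00077599

1.00077599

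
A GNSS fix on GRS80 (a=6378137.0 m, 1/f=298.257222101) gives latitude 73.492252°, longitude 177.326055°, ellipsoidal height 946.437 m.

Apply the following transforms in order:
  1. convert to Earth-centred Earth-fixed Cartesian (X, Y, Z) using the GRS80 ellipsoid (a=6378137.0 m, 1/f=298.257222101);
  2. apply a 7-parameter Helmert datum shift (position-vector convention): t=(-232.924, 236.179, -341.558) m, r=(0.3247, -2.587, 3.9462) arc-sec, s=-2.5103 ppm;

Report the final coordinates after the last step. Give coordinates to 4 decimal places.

start: φ=73.492252°, λ=177.326055°, h=946.437 m
→ ECEF (a=6378137.000, f=1/298.257222101): X=-1816207.2811, Y=84822.4299, Z=6093985.2897
→ Helmert 7p (PV): X=-1816513.7001, Y=85014.0558, Z=6093605.7885

X=-1816513.7001 m, Y=85014.0558 m, Z=6093605.7885 m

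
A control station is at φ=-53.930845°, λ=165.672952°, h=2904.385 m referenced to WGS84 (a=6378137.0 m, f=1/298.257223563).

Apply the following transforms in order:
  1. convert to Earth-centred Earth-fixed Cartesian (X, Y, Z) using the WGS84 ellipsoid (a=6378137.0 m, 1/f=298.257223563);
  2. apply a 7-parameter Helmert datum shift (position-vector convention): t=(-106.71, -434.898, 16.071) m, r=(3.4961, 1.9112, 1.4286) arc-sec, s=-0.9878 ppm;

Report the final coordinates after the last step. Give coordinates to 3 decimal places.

X=-3648206.839 m, Y=931336.426 m, Z=-5134492.640 m

start: φ=-53.930845°, λ=165.672952°, h=2904.385 m
→ ECEF (a=6378137.000, f=1/298.257223563): X=-3648049.7035, Y=931710.4821, Z=-5134563.3773
→ Helmert 7p (PV): X=-3648206.8386, Y=931336.4258, Z=-5134492.6404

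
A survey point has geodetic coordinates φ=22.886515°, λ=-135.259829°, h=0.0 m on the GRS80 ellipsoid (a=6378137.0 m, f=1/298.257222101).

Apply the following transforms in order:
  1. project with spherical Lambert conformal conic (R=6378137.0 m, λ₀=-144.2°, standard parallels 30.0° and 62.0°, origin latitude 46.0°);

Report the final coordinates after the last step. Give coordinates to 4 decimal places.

E=951624.1715 m, N=-2488614.5321 m

start: φ=22.886515°, λ=-135.259829°, h=0.000 m
→ lcc (R=6378137.0, λ₀=-144.2°): E=951624.1715, N=-2488614.5321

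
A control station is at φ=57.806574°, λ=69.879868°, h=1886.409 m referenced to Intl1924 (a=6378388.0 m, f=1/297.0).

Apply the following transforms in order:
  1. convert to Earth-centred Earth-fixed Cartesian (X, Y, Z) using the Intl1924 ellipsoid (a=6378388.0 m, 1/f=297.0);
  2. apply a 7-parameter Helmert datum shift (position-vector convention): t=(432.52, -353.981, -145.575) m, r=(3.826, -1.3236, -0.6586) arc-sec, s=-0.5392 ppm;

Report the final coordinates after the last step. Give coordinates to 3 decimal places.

X=1172547.974 m, Y=3199080.993 m, Z=5375918.763 m

start: φ=57.806574°, λ=69.879868°, h=1886.409 m
→ ECEF (a=6378388.000, f=1/297.0): X=1172140.3680, Y=3199540.1607, Z=5376000.3673
→ Helmert 7p (PV): X=1172547.9743, Y=3199080.9927, Z=5375918.7633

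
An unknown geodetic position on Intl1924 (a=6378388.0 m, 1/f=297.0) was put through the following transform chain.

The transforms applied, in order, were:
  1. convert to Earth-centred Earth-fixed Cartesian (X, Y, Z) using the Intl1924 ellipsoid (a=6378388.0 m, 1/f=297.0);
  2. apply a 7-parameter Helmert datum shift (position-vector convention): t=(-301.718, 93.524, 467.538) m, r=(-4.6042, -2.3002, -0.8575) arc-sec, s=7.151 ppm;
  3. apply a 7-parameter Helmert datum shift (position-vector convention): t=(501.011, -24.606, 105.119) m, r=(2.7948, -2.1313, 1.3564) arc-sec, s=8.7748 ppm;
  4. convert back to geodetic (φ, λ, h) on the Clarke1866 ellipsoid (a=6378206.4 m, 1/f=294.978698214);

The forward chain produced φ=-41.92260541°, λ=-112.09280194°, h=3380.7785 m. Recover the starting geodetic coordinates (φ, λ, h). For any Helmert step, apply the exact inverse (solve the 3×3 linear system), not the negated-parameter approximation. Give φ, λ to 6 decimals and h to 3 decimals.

start: φ=-41.922605°, λ=-112.092802°, h=3380.778 m
→ ECEF (a=6378206.400, f=1/294.978698214): X=-1788540.6811, Y=-4406232.4793, Z=-4241269.9682
→ Helmert⁻¹: X=-1789098.7933, Y=-4406214.9121, Z=-4241259.6816
→ Helmert⁻¹: X=-1788813.2689, Y=-4406189.6794, Z=-4241775.2929
→ geod (Bowring, a=6378388.000): φ=-41.92430000°, λ=-112.09603900°, h=3518.2880 m

φ=-41.924300°, λ=-112.096039°, h=3518.288 m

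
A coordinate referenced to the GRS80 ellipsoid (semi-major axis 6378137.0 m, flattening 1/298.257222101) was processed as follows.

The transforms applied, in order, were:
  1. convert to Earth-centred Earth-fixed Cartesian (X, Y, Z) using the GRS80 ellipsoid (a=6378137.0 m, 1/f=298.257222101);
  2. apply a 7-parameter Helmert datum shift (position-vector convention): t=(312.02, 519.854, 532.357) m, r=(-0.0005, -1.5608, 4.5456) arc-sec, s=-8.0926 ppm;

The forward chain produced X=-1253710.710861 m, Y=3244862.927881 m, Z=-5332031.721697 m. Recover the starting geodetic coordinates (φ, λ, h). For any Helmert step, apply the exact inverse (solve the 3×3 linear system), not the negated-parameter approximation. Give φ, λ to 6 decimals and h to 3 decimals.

φ=-57.060444°, λ=111.132167°, h=3615.885 m

start: X=-1253710.7109, Y=3244862.9279, Z=-5332031.7217 m
→ Helmert⁻¹: X=-1254001.7318, Y=3244396.9775, Z=-5332597.7365
→ geod (Bowring, a=6378137.000): φ=-57.06044400°, λ=111.13216700°, h=3615.8850 m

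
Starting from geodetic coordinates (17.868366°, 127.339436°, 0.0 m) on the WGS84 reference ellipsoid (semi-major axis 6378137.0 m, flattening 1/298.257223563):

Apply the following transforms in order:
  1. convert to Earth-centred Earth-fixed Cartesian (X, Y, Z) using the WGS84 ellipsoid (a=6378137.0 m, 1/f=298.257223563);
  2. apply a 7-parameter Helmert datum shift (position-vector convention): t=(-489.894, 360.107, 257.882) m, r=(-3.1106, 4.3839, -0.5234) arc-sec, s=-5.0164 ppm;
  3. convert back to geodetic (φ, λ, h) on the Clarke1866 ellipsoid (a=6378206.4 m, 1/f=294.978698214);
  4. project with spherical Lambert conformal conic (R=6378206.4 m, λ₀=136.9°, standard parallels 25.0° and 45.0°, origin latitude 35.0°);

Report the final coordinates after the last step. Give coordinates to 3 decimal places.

E=-1040210.074 m, N=-1856028.344 m

start: φ=17.868366°, λ=127.339436°, h=0.000 m
→ ECEF (a=6378137.000, f=1/298.257223563): X=-3683124.6357, Y=4827895.0830, Z=1944523.1784
→ Helmert 7p (PV): X=-3683542.4746, Y=4828269.6417, Z=1944776.7784
→ geod (Bowring, a=6378206.400): φ=17.87027062°, λ=127.34042684°, h=555.3873 m
→ lcc (R=6378206.4, λ₀=136.9°): E=-1040210.0737, N=-1856028.3440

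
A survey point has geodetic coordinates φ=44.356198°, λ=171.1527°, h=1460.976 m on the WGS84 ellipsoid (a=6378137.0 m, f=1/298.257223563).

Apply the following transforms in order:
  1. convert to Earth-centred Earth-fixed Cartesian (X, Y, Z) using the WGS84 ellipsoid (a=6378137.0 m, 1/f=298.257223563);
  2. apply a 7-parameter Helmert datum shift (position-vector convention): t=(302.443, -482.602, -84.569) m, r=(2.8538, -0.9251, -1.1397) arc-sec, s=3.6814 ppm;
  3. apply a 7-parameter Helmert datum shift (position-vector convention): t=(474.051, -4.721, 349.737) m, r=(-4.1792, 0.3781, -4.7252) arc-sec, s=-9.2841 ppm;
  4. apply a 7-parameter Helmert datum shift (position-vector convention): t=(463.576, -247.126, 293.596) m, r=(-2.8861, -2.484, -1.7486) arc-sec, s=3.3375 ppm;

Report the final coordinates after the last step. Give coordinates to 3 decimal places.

start: φ=44.356198°, λ=171.152700°, h=1460.976 m
→ ECEF (a=6378137.000, f=1/298.257223563): X=-4514576.2407, Y=702710.1014, Z=4437498.2505
→ Helmert 7p (PV): X=-4514306.4372, Y=702193.6357, Z=4437419.4922
→ Helmert 7p (PV): X=-4513766.2548, Y=702375.7173, Z=4437722.0795
→ Helmert 7p (PV): X=-4513365.2318, Y=702231.2946, Z=4437966.3001

X=-4513365.232 m, Y=702231.295 m, Z=4437966.300 m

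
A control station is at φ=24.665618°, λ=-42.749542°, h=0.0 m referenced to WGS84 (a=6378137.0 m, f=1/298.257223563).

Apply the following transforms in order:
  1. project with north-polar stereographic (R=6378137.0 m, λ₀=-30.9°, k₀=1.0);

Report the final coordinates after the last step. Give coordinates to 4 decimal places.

E=-1679509.8561 m, N=-8004776.6581 m

start: φ=24.665618°, λ=-42.749542°, h=0.000 m
→ stereo (R=6378137.0, λ₀=-30.9°): E=-1679509.8561, N=-8004776.6581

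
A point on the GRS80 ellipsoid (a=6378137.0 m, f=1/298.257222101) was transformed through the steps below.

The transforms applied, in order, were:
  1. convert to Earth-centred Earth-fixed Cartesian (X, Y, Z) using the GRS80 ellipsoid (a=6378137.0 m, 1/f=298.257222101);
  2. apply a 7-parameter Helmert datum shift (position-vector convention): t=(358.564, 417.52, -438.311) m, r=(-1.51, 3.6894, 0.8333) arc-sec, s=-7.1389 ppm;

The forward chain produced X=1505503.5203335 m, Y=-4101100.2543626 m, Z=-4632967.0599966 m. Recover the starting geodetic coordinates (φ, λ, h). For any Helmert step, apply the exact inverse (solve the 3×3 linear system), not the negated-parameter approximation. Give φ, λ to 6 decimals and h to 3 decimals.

start: X=1505503.5203, Y=-4101100.2544, Z=-4632967.0600 m
→ Helmert⁻¹: X=1505221.9929, Y=-4101519.2224, Z=-4632564.9229
→ geod (Bowring, a=6378137.000): φ=-46.86916700°, λ=-69.84730100°, h=1002.6060 m

φ=-46.869167°, λ=-69.847301°, h=1002.606 m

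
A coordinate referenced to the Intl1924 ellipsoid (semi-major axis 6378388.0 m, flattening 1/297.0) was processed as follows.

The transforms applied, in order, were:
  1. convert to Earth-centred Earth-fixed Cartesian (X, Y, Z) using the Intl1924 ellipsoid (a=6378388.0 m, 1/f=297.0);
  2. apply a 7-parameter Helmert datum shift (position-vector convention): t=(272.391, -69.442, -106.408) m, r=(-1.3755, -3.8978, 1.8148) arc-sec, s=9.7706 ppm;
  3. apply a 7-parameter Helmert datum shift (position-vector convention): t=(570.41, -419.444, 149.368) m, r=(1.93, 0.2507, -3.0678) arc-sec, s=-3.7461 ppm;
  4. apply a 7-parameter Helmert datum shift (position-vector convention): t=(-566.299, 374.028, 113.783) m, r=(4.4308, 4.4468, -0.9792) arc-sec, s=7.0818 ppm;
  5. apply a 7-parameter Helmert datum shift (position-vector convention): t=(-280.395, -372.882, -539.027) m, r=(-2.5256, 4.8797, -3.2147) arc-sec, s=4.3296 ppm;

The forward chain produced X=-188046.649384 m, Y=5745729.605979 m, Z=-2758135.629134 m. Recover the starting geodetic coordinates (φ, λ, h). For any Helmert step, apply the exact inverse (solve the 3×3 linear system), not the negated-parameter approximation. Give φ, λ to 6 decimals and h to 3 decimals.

φ=-25.777269°, λ=91.875081°, h=2020.869 m

start: X=-188046.6494, Y=5745729.6060, Z=-2758135.6291 m
→ Helmert⁻¹: X=-187789.7604, Y=5746108.4473, Z=-2757518.7476
→ Helmert⁻¹: X=-187189.9585, Y=5745633.6014, Z=-2757740.4599
→ Helmert⁻¹: X=-187843.1814, Y=5746045.9711, Z=-2757954.1528
→ Helmert⁻¹: X=-188115.2920, Y=5746079.3163, Z=-2757778.9261
→ geod (Bowring, a=6378388.000): φ=-25.77726900°, λ=91.87508100°, h=2020.8690 m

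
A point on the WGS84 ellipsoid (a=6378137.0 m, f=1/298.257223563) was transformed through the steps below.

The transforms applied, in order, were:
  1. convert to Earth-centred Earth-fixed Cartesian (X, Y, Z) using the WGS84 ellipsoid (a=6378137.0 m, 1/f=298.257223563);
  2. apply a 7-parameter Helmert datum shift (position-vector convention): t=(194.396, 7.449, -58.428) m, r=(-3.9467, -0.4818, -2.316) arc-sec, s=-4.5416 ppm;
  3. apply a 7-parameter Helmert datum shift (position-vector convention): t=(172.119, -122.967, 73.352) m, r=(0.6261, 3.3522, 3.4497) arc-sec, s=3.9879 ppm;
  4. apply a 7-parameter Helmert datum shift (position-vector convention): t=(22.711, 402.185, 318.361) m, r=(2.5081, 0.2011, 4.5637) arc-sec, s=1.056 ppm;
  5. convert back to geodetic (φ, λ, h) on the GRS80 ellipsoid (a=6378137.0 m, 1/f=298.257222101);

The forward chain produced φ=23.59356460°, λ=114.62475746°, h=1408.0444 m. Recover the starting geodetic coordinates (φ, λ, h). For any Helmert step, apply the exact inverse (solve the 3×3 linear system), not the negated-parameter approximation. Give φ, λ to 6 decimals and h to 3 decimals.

start: φ=23.593565°, λ=114.624757°, h=1408.044 m
→ ECEF (a=6378137.000, f=1/298.257222101): X=-2437291.0836, Y=5317433.7643, Z=2537659.2590
→ Helmert⁻¹: X=-2437196.0511, Y=5317110.7408, Z=2537271.1884
→ Helmert⁻¹: X=-2437310.7543, Y=5317260.9676, Z=2537131.9672
→ Helmert⁻¹: X=-2437569.9969, Y=5317201.7486, Z=2537309.3520
→ geod (Bowring, a=6378137.000): φ=23.59101200°, λ=114.62818800°, h=1181.2280 m

φ=23.591012°, λ=114.628188°, h=1181.228 m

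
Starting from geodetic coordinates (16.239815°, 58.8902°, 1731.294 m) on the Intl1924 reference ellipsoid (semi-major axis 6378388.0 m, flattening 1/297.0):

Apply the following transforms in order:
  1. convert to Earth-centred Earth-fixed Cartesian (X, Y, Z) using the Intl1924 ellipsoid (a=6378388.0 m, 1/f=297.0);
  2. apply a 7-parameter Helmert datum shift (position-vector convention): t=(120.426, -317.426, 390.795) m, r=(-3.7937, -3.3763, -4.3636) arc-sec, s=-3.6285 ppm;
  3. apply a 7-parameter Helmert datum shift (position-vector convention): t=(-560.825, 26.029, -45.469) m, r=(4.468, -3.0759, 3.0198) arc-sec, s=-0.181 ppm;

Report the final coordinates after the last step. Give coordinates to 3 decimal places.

X=3165306.141 m, Y=5245606.550 m, Z=1773182.643 m

start: φ=16.239815°, λ=58.890200°, h=1731.294 m
→ ECEF (a=6378388.000, f=1/297.0): X=3165779.8758, Y=5245944.3562, Z=1772727.8967
→ Helmert 7p (PV): X=3165970.7768, Y=5245573.5270, Z=1773067.5941
→ Helmert 7p (PV): X=3165306.1408, Y=5245606.5504, Z=1773182.6431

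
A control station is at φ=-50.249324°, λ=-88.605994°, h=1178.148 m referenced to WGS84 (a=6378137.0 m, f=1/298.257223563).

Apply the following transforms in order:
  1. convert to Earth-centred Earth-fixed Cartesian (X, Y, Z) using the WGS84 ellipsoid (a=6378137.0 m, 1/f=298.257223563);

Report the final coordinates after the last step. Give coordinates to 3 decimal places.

start: φ=-50.249324°, λ=-88.605994°, h=1178.148 m
→ ECEF (a=6378137.000, f=1/298.257223563): X=99435.0097, Y=-4086124.5899, Z=-4881474.7780

X=99435.010 m, Y=-4086124.590 m, Z=-4881474.778 m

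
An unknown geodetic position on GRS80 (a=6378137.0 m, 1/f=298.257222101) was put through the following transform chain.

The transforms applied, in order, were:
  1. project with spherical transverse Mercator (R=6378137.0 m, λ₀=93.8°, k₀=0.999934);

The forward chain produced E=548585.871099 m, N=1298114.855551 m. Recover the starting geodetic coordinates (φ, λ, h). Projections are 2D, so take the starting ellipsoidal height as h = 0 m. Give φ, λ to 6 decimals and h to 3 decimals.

start: E=548585.8711, N=1298114.8556 m
→ tm⁻¹: φ=11.61832400°, λ=98.82551500°

φ=11.618324°, λ=98.825515°, h=0.000 m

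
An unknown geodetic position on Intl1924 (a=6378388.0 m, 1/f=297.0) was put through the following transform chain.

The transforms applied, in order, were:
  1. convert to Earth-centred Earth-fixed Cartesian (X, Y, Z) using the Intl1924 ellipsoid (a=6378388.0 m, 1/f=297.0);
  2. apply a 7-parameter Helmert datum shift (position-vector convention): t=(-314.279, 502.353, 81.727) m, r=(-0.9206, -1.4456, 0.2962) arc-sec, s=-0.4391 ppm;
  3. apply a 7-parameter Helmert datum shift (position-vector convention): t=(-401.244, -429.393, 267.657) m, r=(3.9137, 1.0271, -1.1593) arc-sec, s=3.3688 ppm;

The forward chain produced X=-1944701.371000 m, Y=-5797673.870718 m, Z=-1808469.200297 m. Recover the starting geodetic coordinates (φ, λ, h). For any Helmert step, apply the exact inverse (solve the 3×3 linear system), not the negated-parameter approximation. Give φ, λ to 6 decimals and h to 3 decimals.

start: X=-1944701.3710, Y=-5797673.8707, Z=-1808469.2003 m
→ Helmert⁻¹: X=-1944251.9877, Y=-5797270.1928, Z=-1808630.4472
→ Helmert⁻¹: X=-1943959.5644, Y=-5797764.2274, Z=-1808725.2208
→ geod (Bowring, a=6378388.000): φ=-16.58287600°, λ=-108.53602900°, h=222.8950 m

φ=-16.582876°, λ=-108.536029°, h=222.895 m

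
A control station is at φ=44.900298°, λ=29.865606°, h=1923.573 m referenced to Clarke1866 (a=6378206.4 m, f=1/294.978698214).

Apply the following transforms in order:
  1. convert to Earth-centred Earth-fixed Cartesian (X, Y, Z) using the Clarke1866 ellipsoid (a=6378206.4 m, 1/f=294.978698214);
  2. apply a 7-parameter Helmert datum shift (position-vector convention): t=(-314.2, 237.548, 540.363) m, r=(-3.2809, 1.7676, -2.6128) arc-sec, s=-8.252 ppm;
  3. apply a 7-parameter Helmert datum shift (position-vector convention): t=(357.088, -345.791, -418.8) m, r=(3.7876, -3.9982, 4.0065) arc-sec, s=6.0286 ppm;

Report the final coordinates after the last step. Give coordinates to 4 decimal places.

X=3925691.8982 m, Y=2254157.5081 m, Z=4480821.2099 m

start: φ=44.900298°, λ=29.865606°, h=1923.573 m
→ ECEF (a=6378206.400, f=1/294.978698214): X=3925721.4415, Y=2254255.2569, Z=4480661.6149
→ Helmert 7p (PV): X=3925441.7983, Y=2254495.7452, Z=4481095.5056
→ Helmert 7p (PV): X=3925691.8982, Y=2254157.5081, Z=4480821.2099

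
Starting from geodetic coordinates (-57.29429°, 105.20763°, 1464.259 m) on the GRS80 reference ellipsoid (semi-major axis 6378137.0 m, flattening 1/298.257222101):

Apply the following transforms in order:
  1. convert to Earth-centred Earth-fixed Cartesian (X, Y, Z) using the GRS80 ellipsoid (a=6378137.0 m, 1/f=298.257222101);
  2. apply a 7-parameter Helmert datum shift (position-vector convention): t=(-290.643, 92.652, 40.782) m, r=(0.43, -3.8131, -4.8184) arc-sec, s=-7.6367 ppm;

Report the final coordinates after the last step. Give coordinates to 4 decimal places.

X=-906480.0899 m, Y=3334351.6319 m, Z=-5344839.1347 m

start: φ=-57.294290°, λ=105.207630°, h=1464.259 m
→ ECEF (a=6378137.000, f=1/298.257222101): X=-906373.0645, Y=3334252.1272, Z=-5344910.9296
→ Helmert 7p (PV): X=-906480.0899, Y=3334351.6319, Z=-5344839.1347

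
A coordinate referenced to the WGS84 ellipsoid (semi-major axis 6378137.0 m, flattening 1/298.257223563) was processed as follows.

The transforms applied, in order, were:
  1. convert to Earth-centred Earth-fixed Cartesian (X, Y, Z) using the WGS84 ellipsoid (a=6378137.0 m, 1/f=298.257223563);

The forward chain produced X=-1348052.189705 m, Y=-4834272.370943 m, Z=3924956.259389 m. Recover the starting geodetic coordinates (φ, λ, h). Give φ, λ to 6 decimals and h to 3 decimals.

φ=38.214586°, λ=-105.581297°, h=1245.349 m

start: X=-1348052.1897, Y=-4834272.3709, Z=3924956.2594 m
→ geod (Bowring, a=6378137.000): φ=38.21458600°, λ=-105.58129700°, h=1245.3490 m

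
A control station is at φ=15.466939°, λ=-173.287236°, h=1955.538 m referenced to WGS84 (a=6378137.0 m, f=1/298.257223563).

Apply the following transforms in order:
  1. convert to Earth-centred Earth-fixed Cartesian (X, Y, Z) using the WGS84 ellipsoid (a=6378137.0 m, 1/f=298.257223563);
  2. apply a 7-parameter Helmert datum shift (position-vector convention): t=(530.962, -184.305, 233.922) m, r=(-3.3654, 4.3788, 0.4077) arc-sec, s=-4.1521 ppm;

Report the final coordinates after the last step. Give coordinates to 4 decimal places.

start: φ=15.466939°, λ=-173.287236°, h=1955.538 m
→ ECEF (a=6378137.000, f=1/298.257223563): X=-6108334.2043, Y=-718943.9442, Z=1690473.3446
→ Helmert 7p (PV): X=-6107740.5719, Y=-719109.7562, Z=1690841.6512

X=-6107740.5719 m, Y=-719109.7562 m, Z=1690841.6512 m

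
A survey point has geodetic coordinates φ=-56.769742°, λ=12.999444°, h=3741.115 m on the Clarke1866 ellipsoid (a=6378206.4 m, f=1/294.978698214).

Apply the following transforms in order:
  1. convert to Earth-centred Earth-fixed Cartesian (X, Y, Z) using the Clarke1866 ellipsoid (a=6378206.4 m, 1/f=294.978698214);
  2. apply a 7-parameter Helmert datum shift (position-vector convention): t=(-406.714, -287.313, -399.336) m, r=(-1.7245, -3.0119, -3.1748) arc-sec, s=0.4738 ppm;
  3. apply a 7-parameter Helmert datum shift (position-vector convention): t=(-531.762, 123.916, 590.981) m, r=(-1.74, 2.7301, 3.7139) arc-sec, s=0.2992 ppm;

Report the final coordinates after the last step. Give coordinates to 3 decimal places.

start: φ=-56.769742°, λ=12.999444°, h=3741.115 m
→ ECEF (a=6378206.400, f=1/294.978698214): X=3415803.9072, Y=788565.5556, Z=-5314820.4305
→ Helmert 7p (PV): X=3415488.5567, Y=788181.6054, Z=-5315178.9996
→ Helmert 7p (PV): X=3414873.2738, Y=788322.4172, Z=-5314641.4649

X=3414873.274 m, Y=788322.417 m, Z=-5314641.465 m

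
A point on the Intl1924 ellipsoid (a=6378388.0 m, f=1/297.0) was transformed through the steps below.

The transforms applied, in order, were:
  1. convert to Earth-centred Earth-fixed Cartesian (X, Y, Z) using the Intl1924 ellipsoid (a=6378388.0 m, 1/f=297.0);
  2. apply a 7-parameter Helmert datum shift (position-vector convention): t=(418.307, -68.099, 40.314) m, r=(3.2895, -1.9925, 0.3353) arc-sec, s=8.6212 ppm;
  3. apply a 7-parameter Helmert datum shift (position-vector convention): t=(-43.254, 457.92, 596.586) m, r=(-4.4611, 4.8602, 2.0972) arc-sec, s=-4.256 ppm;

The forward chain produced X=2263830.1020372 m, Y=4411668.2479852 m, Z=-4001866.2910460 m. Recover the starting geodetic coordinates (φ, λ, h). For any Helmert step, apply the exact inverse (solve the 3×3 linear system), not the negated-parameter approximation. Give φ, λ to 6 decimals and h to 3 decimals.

start: X=2263830.1020, Y=4411668.2480, Z=-4001866.2910 m
→ Helmert⁻¹: X=2264022.1496, Y=4411292.6452, Z=-4002331.1571
→ Helmert⁻¹: X=2263552.8355, Y=4411255.2032, Z=-4002429.1823
→ geod (Bowring, a=6378388.000): φ=-39.10113800°, λ=62.83622400°, h=2103.3290 m

φ=-39.101138°, λ=62.836224°, h=2103.329 m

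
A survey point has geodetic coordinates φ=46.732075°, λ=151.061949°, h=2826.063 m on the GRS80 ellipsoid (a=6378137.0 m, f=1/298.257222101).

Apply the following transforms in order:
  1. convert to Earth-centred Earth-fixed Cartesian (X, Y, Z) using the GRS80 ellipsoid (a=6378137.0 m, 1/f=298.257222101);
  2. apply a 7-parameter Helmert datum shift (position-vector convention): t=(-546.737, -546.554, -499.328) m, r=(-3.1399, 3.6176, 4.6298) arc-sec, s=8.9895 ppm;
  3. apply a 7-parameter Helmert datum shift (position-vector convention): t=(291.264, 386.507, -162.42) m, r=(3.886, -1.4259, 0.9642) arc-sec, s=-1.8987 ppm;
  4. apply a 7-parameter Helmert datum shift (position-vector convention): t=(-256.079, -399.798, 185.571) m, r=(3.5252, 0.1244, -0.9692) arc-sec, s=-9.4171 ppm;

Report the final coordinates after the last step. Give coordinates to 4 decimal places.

start: φ=46.732075°, λ=151.061949°, h=2826.063 m
→ ECEF (a=6378137.000, f=1/298.257222101): X=-3834318.4880, Y=2119981.1617, Z=4623458.5997
→ Helmert 7p (PV): X=-3834866.1892, Y=2119437.9818, Z=4623035.8115
→ Helmert 7p (PV): X=-3834609.5101, Y=2119715.4411, Z=4622878.0333
→ Helmert 7p (PV): X=-3834816.7301, Y=2119234.6922, Z=4623058.6099

X=-3834816.7301 m, Y=2119234.6922 m, Z=4623058.6099 m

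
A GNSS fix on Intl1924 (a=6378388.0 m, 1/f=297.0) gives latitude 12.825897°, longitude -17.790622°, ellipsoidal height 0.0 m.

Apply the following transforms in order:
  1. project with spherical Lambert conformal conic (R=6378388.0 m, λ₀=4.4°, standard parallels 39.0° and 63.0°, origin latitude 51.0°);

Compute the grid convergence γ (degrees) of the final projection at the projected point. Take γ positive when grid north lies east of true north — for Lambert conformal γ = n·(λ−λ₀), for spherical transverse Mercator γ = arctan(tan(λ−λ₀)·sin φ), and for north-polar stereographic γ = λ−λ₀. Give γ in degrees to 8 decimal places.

start: φ=12.825897°, λ=-17.790622°, h=0.000 m
→ into lcc (λ₀=4.4°): φ=12.82589700°, λ−λ₀=-22.19062200°
convergence γ = -17.37602801°

-17.37602801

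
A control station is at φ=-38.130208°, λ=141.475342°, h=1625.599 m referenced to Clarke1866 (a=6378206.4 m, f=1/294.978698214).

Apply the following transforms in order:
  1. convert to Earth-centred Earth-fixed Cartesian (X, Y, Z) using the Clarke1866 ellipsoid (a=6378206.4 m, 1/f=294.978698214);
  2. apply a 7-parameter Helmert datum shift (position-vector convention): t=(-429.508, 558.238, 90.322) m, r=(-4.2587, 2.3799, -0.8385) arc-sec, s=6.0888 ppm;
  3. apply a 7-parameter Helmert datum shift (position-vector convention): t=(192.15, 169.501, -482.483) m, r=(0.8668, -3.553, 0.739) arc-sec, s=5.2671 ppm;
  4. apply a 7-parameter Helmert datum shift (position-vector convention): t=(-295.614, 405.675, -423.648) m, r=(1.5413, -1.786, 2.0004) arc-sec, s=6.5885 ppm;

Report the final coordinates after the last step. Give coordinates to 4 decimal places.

start: φ=-38.130208°, λ=141.475342°, h=1625.599 m
→ ECEF (a=6378206.400, f=1/294.978698214): X=-3931199.1859, Y=3129780.2785, Z=-3917631.8479
→ Helmert 7p (PV): X=-3931685.1092, Y=3130292.6672, Z=-3917584.6410
→ Helmert 7p (PV): X=-3931457.4006, Y=3130481.0326, Z=-3918142.3289
→ Helmert 7p (PV): X=-3931775.3507, Y=3130898.4826, Z=-3918602.4410

X=-3931775.3507 m, Y=3130898.4826 m, Z=-3918602.4410 m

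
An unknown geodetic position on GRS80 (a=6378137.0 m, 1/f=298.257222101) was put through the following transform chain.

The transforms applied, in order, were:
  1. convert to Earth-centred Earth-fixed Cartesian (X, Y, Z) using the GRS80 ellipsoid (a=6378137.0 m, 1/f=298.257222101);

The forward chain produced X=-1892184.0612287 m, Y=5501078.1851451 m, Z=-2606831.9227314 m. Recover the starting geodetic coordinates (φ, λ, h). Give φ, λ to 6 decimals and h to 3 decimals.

start: X=-1892184.0612, Y=5501078.1851, Z=-2606831.9227 m
→ geod (Bowring, a=6378137.000): φ=-24.28150900°, λ=108.98147700°, h=232.0280 m

φ=-24.281509°, λ=108.981477°, h=232.028 m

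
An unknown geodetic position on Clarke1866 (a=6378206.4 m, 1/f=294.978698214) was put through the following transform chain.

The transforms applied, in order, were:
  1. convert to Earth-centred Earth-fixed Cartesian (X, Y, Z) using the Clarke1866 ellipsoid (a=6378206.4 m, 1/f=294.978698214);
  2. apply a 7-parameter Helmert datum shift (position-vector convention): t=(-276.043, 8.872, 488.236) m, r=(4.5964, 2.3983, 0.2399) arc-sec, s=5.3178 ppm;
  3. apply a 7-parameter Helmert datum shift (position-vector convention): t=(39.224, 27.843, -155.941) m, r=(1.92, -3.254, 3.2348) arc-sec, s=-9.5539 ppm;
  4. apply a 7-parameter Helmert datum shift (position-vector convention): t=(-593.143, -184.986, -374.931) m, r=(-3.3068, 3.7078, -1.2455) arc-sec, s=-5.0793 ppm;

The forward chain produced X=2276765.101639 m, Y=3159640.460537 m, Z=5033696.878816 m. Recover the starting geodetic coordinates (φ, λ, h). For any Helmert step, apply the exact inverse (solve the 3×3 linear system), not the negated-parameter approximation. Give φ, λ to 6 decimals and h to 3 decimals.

φ=52.455355°, λ=54.216591°, h=168.506 m

start: X=2276765.1016, Y=3159640.4605, Z=5033696.8788 m
→ Helmert⁻¹: X=2277260.2381, Y=3159774.5400, Z=5034188.9723
→ Helmert⁻¹: X=2277371.7455, Y=3159788.0314, Z=5034327.6713
→ Helmert⁻¹: X=2277580.8226, Y=3159871.8798, Z=5033768.7341
→ geod (Bowring, a=6378206.400): φ=52.45535500°, λ=54.21659100°, h=168.5060 m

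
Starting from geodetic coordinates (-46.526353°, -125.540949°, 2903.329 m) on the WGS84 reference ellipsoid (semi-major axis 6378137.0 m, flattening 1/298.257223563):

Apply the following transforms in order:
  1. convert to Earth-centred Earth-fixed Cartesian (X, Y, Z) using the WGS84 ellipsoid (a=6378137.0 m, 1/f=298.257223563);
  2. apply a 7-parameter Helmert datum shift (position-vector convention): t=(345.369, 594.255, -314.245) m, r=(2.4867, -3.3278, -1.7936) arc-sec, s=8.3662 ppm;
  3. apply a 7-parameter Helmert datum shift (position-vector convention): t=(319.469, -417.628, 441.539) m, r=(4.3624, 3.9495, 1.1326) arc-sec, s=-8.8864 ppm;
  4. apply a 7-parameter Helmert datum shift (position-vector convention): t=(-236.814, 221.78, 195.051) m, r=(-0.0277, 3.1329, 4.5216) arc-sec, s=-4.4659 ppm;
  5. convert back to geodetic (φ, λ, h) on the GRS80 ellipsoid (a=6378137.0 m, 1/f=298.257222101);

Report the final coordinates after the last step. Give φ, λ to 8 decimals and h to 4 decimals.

φ=-46.52903419°, λ=-125.54039976°, h=2243.7737 m

start: φ=-46.526353°, λ=-125.540949°, h=2903.329 m
→ ECEF (a=6378137.000, f=1/298.257223563): X=-2556515.9180, Y=-3578690.2780, Z=-4607803.3192
→ Helmert 7p (PV): X=-2556148.7153, Y=-3578048.1809, Z=-4608240.5048
→ Helmert 7p (PV): X=-2555875.1210, Y=-3578350.5874, Z=-4607784.7444
→ Helmert 7p (PV): X=-2556092.0649, Y=-3578169.4736, Z=-4607529.8147
→ geod (Bowring, a=6378137.000): φ=-46.52903419°, λ=-125.54039976°, h=2243.7737 m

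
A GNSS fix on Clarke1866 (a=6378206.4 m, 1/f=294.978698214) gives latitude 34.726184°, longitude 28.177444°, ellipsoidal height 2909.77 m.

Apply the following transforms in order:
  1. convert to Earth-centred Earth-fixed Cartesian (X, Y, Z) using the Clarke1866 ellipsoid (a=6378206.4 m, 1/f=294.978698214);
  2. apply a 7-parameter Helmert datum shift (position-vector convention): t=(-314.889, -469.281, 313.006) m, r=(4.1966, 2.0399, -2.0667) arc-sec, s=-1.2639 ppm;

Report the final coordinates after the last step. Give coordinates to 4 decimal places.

start: φ=34.726184°, λ=28.177444°, h=2909.770 m
→ ECEF (a=6378206.400, f=1/294.978698214): X=4628086.1791, Y=2479212.7368, Z=3614412.6417
→ Helmert 7p (PV): X=4627826.0270, Y=2478620.4129, Z=3614725.7503

X=4627826.0270 m, Y=2478620.4129 m, Z=3614725.7503 m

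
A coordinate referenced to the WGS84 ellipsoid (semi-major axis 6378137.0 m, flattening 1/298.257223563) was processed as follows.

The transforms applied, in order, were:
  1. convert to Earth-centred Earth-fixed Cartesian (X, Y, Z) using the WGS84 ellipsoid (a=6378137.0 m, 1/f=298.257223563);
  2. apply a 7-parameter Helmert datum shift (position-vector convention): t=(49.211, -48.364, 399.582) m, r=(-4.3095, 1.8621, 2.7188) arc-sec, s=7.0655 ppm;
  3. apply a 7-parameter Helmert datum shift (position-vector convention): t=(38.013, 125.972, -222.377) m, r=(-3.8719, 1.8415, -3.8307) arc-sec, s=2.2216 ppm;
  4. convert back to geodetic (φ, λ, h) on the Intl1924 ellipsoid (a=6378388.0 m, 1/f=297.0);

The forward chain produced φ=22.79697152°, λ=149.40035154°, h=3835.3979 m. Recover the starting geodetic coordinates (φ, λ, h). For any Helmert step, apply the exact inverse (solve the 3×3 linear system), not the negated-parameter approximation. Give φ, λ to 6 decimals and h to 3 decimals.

start: φ=22.796972°, λ=149.400352°, h=3835.398 m
→ ECEF (a=6378388.000, f=1/297.0): X=-5066894.1513, Y=2996510.8868, Z=2457525.2790
→ Helmert⁻¹: X=-5066998.4955, Y=2996238.0192, Z=2457753.2024
→ Helmert⁻¹: X=-5066994.5954, Y=2996280.6602, Z=2457353.1161
→ geod (Bowring, a=6378137.000): φ=22.79505900°, λ=149.40277800°, h=3977.6850 m

φ=22.795059°, λ=149.402778°, h=3977.685 m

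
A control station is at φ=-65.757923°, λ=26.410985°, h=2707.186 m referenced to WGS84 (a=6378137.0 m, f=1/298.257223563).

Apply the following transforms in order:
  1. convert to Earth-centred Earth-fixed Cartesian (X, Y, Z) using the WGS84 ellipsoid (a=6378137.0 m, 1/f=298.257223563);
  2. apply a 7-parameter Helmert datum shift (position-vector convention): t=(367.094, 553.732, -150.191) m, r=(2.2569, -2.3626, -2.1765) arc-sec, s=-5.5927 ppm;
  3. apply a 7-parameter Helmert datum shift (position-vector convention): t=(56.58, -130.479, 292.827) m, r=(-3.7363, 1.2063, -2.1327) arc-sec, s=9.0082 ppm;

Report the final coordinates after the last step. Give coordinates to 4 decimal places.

X=2353520.5980 m, Y=1168954.0884 m, Z=-5795257.2989 m

start: φ=-65.757923°, λ=26.410985°, h=2707.186 m
→ ECEF (a=6378137.000, f=1/298.257223563): X=2353031.9757, Y=1168617.5709, Z=-5795384.9356
→ Helmert 7p (PV): X=2353464.6222, Y=1169203.3496, Z=-5795462.9761
→ Helmert 7p (PV): X=2353520.5980, Y=1168954.0884, Z=-5795257.2989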